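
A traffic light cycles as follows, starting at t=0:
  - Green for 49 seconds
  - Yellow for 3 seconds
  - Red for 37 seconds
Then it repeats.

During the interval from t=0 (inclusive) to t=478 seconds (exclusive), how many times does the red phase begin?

Cycle = 49+3+37 = 89s
red phase starts at t = k*89 + 52 for k=0,1,2,...
Need k*89+52 < 478 → k < 4.787
k ∈ {0, ..., 4} → 5 starts

Answer: 5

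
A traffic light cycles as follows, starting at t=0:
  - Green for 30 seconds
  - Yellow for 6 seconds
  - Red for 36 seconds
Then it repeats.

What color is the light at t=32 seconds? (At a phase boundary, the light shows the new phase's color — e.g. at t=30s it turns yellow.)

Answer: yellow

Derivation:
Cycle length = 30 + 6 + 36 = 72s
t = 32, phase_t = 32 mod 72 = 32
30 <= 32 < 36 (yellow end) → YELLOW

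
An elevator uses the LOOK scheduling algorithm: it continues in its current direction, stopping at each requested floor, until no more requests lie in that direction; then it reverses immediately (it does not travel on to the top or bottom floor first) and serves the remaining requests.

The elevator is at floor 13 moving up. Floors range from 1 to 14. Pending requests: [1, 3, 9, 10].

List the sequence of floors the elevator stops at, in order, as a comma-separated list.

Current: 13, moving UP
Serve above first (ascending): []
Then reverse, serve below (descending): [10, 9, 3, 1]

Answer: 10, 9, 3, 1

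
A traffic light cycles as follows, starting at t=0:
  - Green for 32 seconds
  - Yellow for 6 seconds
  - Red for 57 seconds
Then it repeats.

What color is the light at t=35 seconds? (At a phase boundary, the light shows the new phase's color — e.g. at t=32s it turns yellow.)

Answer: yellow

Derivation:
Cycle length = 32 + 6 + 57 = 95s
t = 35, phase_t = 35 mod 95 = 35
32 <= 35 < 38 (yellow end) → YELLOW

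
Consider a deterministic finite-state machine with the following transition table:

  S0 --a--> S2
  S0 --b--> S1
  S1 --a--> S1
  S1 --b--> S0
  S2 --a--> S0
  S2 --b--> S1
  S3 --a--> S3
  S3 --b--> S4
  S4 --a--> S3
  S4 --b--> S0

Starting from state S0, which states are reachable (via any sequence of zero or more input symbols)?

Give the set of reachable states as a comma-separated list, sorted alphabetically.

BFS from S0:
  visit S0: S0--a-->S2 (new), S0--b-->S1 (new)
  visit S2: S2--a-->S0 (seen), S2--b-->S1 (seen)
  visit S1: S1--a-->S1 (seen), S1--b-->S0 (seen)

Answer: S0, S1, S2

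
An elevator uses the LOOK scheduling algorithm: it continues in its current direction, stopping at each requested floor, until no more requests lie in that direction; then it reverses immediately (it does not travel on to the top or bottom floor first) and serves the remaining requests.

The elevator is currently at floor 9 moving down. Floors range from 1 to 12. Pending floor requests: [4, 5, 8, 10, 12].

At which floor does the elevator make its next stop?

Answer: 8

Derivation:
Current floor: 9, direction: down
Requests above: [10, 12]
Requests below: [4, 5, 8]
Moving down and requests lie below → nearest below is max([4, 5, 8]) = 8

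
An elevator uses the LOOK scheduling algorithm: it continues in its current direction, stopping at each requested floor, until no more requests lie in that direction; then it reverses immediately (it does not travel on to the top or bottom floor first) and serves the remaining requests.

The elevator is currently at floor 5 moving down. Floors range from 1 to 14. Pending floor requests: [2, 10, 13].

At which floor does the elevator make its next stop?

Answer: 2

Derivation:
Current floor: 5, direction: down
Requests above: [10, 13]
Requests below: [2]
Moving down and requests lie below → nearest below is max([2]) = 2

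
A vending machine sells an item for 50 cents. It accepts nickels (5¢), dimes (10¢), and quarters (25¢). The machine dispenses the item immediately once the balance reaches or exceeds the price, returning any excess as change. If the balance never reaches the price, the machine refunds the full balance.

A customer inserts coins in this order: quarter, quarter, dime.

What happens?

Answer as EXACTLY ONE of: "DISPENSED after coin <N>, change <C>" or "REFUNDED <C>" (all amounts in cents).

Answer: DISPENSED after coin 2, change 0

Derivation:
Price: 50¢
Coin 1 (quarter, 25¢): balance = 25¢
Coin 2 (quarter, 25¢): balance = 50¢
  → balance >= price → DISPENSE, change = 50 - 50 = 0¢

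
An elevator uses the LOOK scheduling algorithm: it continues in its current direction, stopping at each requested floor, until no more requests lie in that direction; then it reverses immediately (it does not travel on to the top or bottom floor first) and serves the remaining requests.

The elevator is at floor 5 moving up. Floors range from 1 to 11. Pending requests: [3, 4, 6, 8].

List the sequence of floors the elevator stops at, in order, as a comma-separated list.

Answer: 6, 8, 4, 3

Derivation:
Current: 5, moving UP
Serve above first (ascending): [6, 8]
Then reverse, serve below (descending): [4, 3]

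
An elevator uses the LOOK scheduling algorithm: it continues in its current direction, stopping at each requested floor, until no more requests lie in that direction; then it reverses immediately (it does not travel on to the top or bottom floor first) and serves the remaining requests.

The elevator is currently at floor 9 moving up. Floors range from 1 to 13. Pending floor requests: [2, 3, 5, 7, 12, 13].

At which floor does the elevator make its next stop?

Answer: 12

Derivation:
Current floor: 9, direction: up
Requests above: [12, 13]
Requests below: [2, 3, 5, 7]
Moving up and requests lie above → nearest above is min([12, 13]) = 12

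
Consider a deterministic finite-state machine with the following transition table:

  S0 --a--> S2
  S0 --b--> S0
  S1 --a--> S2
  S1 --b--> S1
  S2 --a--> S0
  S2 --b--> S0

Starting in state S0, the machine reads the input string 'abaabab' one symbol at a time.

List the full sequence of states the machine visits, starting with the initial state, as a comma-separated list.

Start: S0
  read 'a': S0 --a--> S2
  read 'b': S2 --b--> S0
  read 'a': S0 --a--> S2
  read 'a': S2 --a--> S0
  read 'b': S0 --b--> S0
  read 'a': S0 --a--> S2
  read 'b': S2 --b--> S0

Answer: S0, S2, S0, S2, S0, S0, S2, S0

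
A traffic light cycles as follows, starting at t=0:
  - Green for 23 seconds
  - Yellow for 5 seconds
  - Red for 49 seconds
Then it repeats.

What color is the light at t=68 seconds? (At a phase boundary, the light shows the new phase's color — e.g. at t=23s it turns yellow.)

Answer: red

Derivation:
Cycle length = 23 + 5 + 49 = 77s
t = 68, phase_t = 68 mod 77 = 68
68 >= 28 → RED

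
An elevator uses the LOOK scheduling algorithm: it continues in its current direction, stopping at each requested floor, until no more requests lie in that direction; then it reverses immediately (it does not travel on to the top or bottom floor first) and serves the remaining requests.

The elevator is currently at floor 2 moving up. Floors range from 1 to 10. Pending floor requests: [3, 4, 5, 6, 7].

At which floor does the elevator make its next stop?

Answer: 3

Derivation:
Current floor: 2, direction: up
Requests above: [3, 4, 5, 6, 7]
Requests below: []
Moving up and requests lie above → nearest above is min([3, 4, 5, 6, 7]) = 3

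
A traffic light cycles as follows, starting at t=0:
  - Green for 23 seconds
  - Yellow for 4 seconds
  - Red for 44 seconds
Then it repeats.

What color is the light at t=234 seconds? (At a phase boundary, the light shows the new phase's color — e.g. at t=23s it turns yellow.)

Cycle length = 23 + 4 + 44 = 71s
t = 234, phase_t = 234 mod 71 = 21
21 < 23 (green end) → GREEN

Answer: green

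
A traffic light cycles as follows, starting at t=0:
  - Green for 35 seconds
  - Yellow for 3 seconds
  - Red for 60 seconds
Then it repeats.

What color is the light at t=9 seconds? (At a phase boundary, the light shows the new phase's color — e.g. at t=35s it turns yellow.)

Cycle length = 35 + 3 + 60 = 98s
t = 9, phase_t = 9 mod 98 = 9
9 < 35 (green end) → GREEN

Answer: green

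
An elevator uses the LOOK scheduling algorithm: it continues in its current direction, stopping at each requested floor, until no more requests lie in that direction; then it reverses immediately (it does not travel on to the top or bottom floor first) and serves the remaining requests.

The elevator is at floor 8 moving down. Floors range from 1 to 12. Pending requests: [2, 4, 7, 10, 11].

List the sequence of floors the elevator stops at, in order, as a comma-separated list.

Answer: 7, 4, 2, 10, 11

Derivation:
Current: 8, moving DOWN
Serve below first (descending): [7, 4, 2]
Then reverse, serve above (ascending): [10, 11]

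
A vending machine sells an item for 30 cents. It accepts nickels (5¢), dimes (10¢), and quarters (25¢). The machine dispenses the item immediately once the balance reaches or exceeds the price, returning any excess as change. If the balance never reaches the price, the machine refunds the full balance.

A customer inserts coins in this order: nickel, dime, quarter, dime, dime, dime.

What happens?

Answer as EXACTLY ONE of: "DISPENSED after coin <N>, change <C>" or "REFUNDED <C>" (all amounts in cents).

Price: 30¢
Coin 1 (nickel, 5¢): balance = 5¢
Coin 2 (dime, 10¢): balance = 15¢
Coin 3 (quarter, 25¢): balance = 40¢
  → balance >= price → DISPENSE, change = 40 - 30 = 10¢

Answer: DISPENSED after coin 3, change 10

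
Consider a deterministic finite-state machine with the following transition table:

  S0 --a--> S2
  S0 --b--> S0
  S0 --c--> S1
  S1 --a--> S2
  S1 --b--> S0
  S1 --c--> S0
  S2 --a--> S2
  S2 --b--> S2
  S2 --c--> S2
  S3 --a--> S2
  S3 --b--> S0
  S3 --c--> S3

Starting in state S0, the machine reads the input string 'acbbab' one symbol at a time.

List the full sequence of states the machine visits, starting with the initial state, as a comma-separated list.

Start: S0
  read 'a': S0 --a--> S2
  read 'c': S2 --c--> S2
  read 'b': S2 --b--> S2
  read 'b': S2 --b--> S2
  read 'a': S2 --a--> S2
  read 'b': S2 --b--> S2

Answer: S0, S2, S2, S2, S2, S2, S2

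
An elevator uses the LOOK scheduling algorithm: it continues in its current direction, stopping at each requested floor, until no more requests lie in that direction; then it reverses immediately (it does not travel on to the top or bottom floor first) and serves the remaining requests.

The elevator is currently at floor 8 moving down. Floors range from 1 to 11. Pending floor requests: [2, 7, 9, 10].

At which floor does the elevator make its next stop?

Current floor: 8, direction: down
Requests above: [9, 10]
Requests below: [2, 7]
Moving down and requests lie below → nearest below is max([2, 7]) = 7

Answer: 7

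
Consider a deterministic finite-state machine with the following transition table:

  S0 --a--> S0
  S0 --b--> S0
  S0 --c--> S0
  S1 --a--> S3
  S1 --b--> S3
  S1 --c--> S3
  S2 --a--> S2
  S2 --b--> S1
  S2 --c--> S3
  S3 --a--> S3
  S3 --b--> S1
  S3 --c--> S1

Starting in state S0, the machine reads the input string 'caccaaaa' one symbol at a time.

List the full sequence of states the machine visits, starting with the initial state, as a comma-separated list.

Start: S0
  read 'c': S0 --c--> S0
  read 'a': S0 --a--> S0
  read 'c': S0 --c--> S0
  read 'c': S0 --c--> S0
  read 'a': S0 --a--> S0
  read 'a': S0 --a--> S0
  read 'a': S0 --a--> S0
  read 'a': S0 --a--> S0

Answer: S0, S0, S0, S0, S0, S0, S0, S0, S0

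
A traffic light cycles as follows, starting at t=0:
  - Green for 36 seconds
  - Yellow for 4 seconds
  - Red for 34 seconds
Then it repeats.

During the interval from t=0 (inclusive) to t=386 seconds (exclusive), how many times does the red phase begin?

Answer: 5

Derivation:
Cycle = 36+4+34 = 74s
red phase starts at t = k*74 + 40 for k=0,1,2,...
Need k*74+40 < 386 → k < 4.676
k ∈ {0, ..., 4} → 5 starts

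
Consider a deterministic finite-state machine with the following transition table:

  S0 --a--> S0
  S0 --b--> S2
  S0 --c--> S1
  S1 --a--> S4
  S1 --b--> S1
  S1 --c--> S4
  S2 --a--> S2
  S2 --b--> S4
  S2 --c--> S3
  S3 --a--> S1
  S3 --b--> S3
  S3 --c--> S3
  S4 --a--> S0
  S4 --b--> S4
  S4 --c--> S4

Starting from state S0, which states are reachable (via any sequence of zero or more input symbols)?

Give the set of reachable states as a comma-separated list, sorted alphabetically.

BFS from S0:
  visit S0: S0--a-->S0 (seen), S0--b-->S2 (new), S0--c-->S1 (new)
  visit S2: S2--a-->S2 (seen), S2--b-->S4 (new), S2--c-->S3 (new)
  visit S1: S1--a-->S4 (seen), S1--b-->S1 (seen), S1--c-->S4 (seen)
  visit S4: S4--a-->S0 (seen), S4--b-->S4 (seen), S4--c-->S4 (seen)
  visit S3: S3--a-->S1 (seen), S3--b-->S3 (seen), S3--c-->S3 (seen)

Answer: S0, S1, S2, S3, S4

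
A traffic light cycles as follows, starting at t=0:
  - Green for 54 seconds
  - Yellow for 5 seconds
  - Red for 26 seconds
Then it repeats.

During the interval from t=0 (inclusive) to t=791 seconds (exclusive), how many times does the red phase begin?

Answer: 9

Derivation:
Cycle = 54+5+26 = 85s
red phase starts at t = k*85 + 59 for k=0,1,2,...
Need k*85+59 < 791 → k < 8.612
k ∈ {0, ..., 8} → 9 starts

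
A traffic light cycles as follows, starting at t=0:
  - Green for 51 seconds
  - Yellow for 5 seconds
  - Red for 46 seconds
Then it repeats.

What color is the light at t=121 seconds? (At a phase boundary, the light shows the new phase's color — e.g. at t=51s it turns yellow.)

Answer: green

Derivation:
Cycle length = 51 + 5 + 46 = 102s
t = 121, phase_t = 121 mod 102 = 19
19 < 51 (green end) → GREEN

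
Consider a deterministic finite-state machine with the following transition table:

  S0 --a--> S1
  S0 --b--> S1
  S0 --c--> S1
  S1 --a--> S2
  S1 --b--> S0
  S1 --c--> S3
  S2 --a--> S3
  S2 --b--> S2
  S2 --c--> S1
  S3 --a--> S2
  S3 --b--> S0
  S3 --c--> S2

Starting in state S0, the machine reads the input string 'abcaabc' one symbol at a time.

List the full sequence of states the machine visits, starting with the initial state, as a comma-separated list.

Start: S0
  read 'a': S0 --a--> S1
  read 'b': S1 --b--> S0
  read 'c': S0 --c--> S1
  read 'a': S1 --a--> S2
  read 'a': S2 --a--> S3
  read 'b': S3 --b--> S0
  read 'c': S0 --c--> S1

Answer: S0, S1, S0, S1, S2, S3, S0, S1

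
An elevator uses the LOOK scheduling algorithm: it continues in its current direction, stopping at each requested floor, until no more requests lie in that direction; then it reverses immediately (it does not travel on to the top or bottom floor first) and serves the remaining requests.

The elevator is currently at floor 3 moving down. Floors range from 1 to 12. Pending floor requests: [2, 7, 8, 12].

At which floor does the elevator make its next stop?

Answer: 2

Derivation:
Current floor: 3, direction: down
Requests above: [7, 8, 12]
Requests below: [2]
Moving down and requests lie below → nearest below is max([2]) = 2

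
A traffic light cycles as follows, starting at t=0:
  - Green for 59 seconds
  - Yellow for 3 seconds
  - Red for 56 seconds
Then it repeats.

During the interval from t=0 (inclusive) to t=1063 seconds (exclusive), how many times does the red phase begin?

Cycle = 59+3+56 = 118s
red phase starts at t = k*118 + 62 for k=0,1,2,...
Need k*118+62 < 1063 → k < 8.483
k ∈ {0, ..., 8} → 9 starts

Answer: 9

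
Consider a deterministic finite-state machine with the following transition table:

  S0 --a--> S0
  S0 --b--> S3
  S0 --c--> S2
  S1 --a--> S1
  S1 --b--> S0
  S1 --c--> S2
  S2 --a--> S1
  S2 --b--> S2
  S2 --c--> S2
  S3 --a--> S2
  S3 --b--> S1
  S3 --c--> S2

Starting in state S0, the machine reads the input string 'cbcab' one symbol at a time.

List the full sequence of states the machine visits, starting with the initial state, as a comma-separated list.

Start: S0
  read 'c': S0 --c--> S2
  read 'b': S2 --b--> S2
  read 'c': S2 --c--> S2
  read 'a': S2 --a--> S1
  read 'b': S1 --b--> S0

Answer: S0, S2, S2, S2, S1, S0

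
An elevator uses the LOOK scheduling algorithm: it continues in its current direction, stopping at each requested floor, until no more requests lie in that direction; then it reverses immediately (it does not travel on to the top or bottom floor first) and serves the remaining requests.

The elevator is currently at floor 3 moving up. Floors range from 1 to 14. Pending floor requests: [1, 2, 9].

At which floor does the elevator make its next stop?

Answer: 9

Derivation:
Current floor: 3, direction: up
Requests above: [9]
Requests below: [1, 2]
Moving up and requests lie above → nearest above is min([9]) = 9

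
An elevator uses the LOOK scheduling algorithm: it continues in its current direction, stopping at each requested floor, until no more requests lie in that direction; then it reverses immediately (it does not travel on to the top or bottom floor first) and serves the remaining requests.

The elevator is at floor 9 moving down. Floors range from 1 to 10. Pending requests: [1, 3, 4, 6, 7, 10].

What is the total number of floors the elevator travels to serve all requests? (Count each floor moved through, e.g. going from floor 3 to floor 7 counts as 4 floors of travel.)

Answer: 17

Derivation:
Start at floor 9 moving down, LOOK stop order: [7, 6, 4, 3, 1, 10]
  9 → 7: |7-9| = 2, total = 2
  7 → 6: |6-7| = 1, total = 3
  6 → 4: |4-6| = 2, total = 5
  4 → 3: |3-4| = 1, total = 6
  3 → 1: |1-3| = 2, total = 8
  1 → 10: |10-1| = 9, total = 17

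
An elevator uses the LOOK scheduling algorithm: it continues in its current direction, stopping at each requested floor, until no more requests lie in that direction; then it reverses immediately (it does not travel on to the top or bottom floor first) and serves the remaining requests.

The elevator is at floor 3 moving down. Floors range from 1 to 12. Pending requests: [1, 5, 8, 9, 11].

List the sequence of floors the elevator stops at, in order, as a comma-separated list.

Current: 3, moving DOWN
Serve below first (descending): [1]
Then reverse, serve above (ascending): [5, 8, 9, 11]

Answer: 1, 5, 8, 9, 11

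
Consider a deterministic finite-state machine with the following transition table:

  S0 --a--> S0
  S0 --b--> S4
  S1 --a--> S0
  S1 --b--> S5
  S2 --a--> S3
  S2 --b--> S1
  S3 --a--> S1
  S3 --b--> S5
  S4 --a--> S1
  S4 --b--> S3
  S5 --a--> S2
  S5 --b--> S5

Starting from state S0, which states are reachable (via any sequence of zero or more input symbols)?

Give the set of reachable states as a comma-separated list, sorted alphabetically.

Answer: S0, S1, S2, S3, S4, S5

Derivation:
BFS from S0:
  visit S0: S0--a-->S0 (seen), S0--b-->S4 (new)
  visit S4: S4--a-->S1 (new), S4--b-->S3 (new)
  visit S1: S1--a-->S0 (seen), S1--b-->S5 (new)
  visit S3: S3--a-->S1 (seen), S3--b-->S5 (seen)
  visit S5: S5--a-->S2 (new), S5--b-->S5 (seen)
  visit S2: S2--a-->S3 (seen), S2--b-->S1 (seen)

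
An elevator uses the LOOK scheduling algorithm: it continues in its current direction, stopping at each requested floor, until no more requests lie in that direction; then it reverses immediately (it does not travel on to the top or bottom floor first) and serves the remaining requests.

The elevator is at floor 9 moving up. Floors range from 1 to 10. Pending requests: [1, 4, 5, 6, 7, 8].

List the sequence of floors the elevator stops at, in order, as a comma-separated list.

Answer: 8, 7, 6, 5, 4, 1

Derivation:
Current: 9, moving UP
Serve above first (ascending): []
Then reverse, serve below (descending): [8, 7, 6, 5, 4, 1]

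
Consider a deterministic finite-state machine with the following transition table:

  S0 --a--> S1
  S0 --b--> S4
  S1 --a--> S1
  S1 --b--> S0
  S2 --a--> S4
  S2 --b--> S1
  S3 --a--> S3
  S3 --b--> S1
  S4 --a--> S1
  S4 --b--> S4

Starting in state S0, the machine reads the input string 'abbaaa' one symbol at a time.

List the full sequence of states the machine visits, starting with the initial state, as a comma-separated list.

Answer: S0, S1, S0, S4, S1, S1, S1

Derivation:
Start: S0
  read 'a': S0 --a--> S1
  read 'b': S1 --b--> S0
  read 'b': S0 --b--> S4
  read 'a': S4 --a--> S1
  read 'a': S1 --a--> S1
  read 'a': S1 --a--> S1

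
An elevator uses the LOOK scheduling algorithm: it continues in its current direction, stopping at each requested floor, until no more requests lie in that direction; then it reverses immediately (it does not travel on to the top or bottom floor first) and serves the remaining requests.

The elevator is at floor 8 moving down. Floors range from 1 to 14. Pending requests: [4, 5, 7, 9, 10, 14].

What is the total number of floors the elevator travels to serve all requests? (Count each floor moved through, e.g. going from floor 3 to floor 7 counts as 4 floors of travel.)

Start at floor 8 moving down, LOOK stop order: [7, 5, 4, 9, 10, 14]
  8 → 7: |7-8| = 1, total = 1
  7 → 5: |5-7| = 2, total = 3
  5 → 4: |4-5| = 1, total = 4
  4 → 9: |9-4| = 5, total = 9
  9 → 10: |10-9| = 1, total = 10
  10 → 14: |14-10| = 4, total = 14

Answer: 14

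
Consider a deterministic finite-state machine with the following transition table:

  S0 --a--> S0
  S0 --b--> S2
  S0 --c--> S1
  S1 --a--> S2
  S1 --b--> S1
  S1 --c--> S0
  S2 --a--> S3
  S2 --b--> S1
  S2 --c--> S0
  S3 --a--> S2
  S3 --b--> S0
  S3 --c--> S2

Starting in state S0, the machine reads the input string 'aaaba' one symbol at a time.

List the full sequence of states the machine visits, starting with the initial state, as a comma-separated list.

Answer: S0, S0, S0, S0, S2, S3

Derivation:
Start: S0
  read 'a': S0 --a--> S0
  read 'a': S0 --a--> S0
  read 'a': S0 --a--> S0
  read 'b': S0 --b--> S2
  read 'a': S2 --a--> S3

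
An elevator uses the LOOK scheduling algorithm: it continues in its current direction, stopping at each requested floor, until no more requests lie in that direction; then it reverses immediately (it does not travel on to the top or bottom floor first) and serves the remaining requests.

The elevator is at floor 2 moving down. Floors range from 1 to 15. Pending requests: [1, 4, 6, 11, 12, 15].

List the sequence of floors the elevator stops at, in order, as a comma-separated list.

Current: 2, moving DOWN
Serve below first (descending): [1]
Then reverse, serve above (ascending): [4, 6, 11, 12, 15]

Answer: 1, 4, 6, 11, 12, 15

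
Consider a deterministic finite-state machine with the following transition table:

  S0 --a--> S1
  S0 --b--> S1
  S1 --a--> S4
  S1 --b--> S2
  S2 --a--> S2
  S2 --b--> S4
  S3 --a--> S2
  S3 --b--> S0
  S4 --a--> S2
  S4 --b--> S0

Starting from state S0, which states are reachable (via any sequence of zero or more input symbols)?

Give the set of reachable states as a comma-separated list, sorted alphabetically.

BFS from S0:
  visit S0: S0--a-->S1 (new), S0--b-->S1 (seen)
  visit S1: S1--a-->S4 (new), S1--b-->S2 (new)
  visit S4: S4--a-->S2 (seen), S4--b-->S0 (seen)
  visit S2: S2--a-->S2 (seen), S2--b-->S4 (seen)

Answer: S0, S1, S2, S4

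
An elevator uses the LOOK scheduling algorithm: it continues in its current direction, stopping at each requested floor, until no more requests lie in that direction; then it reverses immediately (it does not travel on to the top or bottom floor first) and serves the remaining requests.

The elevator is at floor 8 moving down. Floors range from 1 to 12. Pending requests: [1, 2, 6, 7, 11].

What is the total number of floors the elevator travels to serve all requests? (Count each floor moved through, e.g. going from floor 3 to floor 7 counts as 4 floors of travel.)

Start at floor 8 moving down, LOOK stop order: [7, 6, 2, 1, 11]
  8 → 7: |7-8| = 1, total = 1
  7 → 6: |6-7| = 1, total = 2
  6 → 2: |2-6| = 4, total = 6
  2 → 1: |1-2| = 1, total = 7
  1 → 11: |11-1| = 10, total = 17

Answer: 17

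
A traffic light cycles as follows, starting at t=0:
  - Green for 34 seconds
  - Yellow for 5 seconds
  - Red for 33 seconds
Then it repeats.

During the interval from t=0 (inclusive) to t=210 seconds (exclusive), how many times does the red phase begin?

Cycle = 34+5+33 = 72s
red phase starts at t = k*72 + 39 for k=0,1,2,...
Need k*72+39 < 210 → k < 2.375
k ∈ {0, ..., 2} → 3 starts

Answer: 3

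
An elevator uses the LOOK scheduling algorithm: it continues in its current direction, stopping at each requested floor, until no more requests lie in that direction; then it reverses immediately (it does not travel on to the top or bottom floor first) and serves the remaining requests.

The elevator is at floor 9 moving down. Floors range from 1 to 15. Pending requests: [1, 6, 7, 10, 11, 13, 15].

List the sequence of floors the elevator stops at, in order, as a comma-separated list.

Current: 9, moving DOWN
Serve below first (descending): [7, 6, 1]
Then reverse, serve above (ascending): [10, 11, 13, 15]

Answer: 7, 6, 1, 10, 11, 13, 15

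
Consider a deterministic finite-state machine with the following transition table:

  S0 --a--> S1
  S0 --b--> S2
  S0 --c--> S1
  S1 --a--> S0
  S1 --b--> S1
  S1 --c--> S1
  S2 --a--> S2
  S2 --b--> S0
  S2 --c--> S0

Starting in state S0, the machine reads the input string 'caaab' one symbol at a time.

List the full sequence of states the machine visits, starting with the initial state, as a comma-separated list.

Answer: S0, S1, S0, S1, S0, S2

Derivation:
Start: S0
  read 'c': S0 --c--> S1
  read 'a': S1 --a--> S0
  read 'a': S0 --a--> S1
  read 'a': S1 --a--> S0
  read 'b': S0 --b--> S2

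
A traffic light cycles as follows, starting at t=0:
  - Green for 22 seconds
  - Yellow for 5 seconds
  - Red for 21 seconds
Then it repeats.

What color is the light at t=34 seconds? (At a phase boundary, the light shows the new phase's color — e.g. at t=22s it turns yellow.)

Cycle length = 22 + 5 + 21 = 48s
t = 34, phase_t = 34 mod 48 = 34
34 >= 27 → RED

Answer: red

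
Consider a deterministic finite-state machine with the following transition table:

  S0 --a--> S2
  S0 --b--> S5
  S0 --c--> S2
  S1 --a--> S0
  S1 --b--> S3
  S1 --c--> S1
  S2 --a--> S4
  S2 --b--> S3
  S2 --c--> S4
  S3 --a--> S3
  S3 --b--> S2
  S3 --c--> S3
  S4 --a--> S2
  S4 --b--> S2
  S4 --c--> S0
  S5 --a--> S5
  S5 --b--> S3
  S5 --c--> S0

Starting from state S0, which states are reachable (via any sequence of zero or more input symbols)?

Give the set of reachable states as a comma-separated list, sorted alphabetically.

BFS from S0:
  visit S0: S0--a-->S2 (new), S0--b-->S5 (new), S0--c-->S2 (seen)
  visit S2: S2--a-->S4 (new), S2--b-->S3 (new), S2--c-->S4 (seen)
  visit S5: S5--a-->S5 (seen), S5--b-->S3 (seen), S5--c-->S0 (seen)
  visit S4: S4--a-->S2 (seen), S4--b-->S2 (seen), S4--c-->S0 (seen)
  visit S3: S3--a-->S3 (seen), S3--b-->S2 (seen), S3--c-->S3 (seen)

Answer: S0, S2, S3, S4, S5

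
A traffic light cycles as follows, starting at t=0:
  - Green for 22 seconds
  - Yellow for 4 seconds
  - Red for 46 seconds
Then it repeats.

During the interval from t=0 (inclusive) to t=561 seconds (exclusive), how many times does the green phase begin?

Answer: 8

Derivation:
Cycle = 22+4+46 = 72s
green phase starts at t = k*72 + 0 for k=0,1,2,...
Need k*72+0 < 561 → k < 7.792
k ∈ {0, ..., 7} → 8 starts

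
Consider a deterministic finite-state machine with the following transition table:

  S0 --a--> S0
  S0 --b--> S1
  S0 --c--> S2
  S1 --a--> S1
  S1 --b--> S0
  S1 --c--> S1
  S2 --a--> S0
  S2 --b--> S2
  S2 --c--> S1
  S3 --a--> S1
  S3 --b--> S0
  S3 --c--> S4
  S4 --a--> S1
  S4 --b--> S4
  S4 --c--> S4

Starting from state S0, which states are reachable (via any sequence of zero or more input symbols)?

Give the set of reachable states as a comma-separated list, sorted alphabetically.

BFS from S0:
  visit S0: S0--a-->S0 (seen), S0--b-->S1 (new), S0--c-->S2 (new)
  visit S1: S1--a-->S1 (seen), S1--b-->S0 (seen), S1--c-->S1 (seen)
  visit S2: S2--a-->S0 (seen), S2--b-->S2 (seen), S2--c-->S1 (seen)

Answer: S0, S1, S2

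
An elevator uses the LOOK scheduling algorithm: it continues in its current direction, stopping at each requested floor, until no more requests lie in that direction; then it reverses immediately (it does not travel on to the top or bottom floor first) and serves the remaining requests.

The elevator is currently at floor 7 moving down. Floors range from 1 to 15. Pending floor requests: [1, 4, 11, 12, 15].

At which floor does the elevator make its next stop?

Current floor: 7, direction: down
Requests above: [11, 12, 15]
Requests below: [1, 4]
Moving down and requests lie below → nearest below is max([1, 4]) = 4

Answer: 4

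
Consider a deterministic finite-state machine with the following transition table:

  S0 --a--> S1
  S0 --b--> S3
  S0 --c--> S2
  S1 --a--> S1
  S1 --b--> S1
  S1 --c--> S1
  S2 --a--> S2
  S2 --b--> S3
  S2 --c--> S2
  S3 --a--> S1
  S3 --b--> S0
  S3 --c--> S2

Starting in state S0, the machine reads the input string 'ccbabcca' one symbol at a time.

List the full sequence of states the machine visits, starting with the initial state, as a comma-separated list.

Answer: S0, S2, S2, S3, S1, S1, S1, S1, S1

Derivation:
Start: S0
  read 'c': S0 --c--> S2
  read 'c': S2 --c--> S2
  read 'b': S2 --b--> S3
  read 'a': S3 --a--> S1
  read 'b': S1 --b--> S1
  read 'c': S1 --c--> S1
  read 'c': S1 --c--> S1
  read 'a': S1 --a--> S1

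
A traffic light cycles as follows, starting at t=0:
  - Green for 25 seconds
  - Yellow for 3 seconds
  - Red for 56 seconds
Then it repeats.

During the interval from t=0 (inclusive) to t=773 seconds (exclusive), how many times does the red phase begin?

Answer: 9

Derivation:
Cycle = 25+3+56 = 84s
red phase starts at t = k*84 + 28 for k=0,1,2,...
Need k*84+28 < 773 → k < 8.869
k ∈ {0, ..., 8} → 9 starts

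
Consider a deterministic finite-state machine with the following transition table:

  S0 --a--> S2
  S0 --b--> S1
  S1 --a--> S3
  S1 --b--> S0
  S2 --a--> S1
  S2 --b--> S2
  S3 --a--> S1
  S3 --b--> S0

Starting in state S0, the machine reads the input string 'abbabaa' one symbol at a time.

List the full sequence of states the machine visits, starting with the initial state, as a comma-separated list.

Start: S0
  read 'a': S0 --a--> S2
  read 'b': S2 --b--> S2
  read 'b': S2 --b--> S2
  read 'a': S2 --a--> S1
  read 'b': S1 --b--> S0
  read 'a': S0 --a--> S2
  read 'a': S2 --a--> S1

Answer: S0, S2, S2, S2, S1, S0, S2, S1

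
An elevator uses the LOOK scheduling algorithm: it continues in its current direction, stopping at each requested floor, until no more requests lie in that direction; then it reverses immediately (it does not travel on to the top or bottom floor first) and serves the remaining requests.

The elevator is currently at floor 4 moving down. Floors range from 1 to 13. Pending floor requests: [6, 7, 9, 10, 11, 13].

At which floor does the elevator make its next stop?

Answer: 6

Derivation:
Current floor: 4, direction: down
Requests above: [6, 7, 9, 10, 11, 13]
Requests below: []
Moving down but no requests below → reverse; nearest above is min([6, 7, 9, 10, 11, 13]) = 6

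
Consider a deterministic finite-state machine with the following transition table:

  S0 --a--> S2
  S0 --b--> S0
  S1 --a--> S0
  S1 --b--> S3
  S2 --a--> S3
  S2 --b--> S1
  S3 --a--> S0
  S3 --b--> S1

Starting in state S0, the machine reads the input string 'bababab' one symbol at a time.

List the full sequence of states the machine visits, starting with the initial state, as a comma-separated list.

Start: S0
  read 'b': S0 --b--> S0
  read 'a': S0 --a--> S2
  read 'b': S2 --b--> S1
  read 'a': S1 --a--> S0
  read 'b': S0 --b--> S0
  read 'a': S0 --a--> S2
  read 'b': S2 --b--> S1

Answer: S0, S0, S2, S1, S0, S0, S2, S1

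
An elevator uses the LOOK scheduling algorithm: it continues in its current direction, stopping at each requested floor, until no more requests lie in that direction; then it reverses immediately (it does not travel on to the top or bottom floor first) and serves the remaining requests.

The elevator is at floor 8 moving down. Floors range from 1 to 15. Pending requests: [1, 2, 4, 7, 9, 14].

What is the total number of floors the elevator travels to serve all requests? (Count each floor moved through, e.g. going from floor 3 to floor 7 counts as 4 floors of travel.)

Start at floor 8 moving down, LOOK stop order: [7, 4, 2, 1, 9, 14]
  8 → 7: |7-8| = 1, total = 1
  7 → 4: |4-7| = 3, total = 4
  4 → 2: |2-4| = 2, total = 6
  2 → 1: |1-2| = 1, total = 7
  1 → 9: |9-1| = 8, total = 15
  9 → 14: |14-9| = 5, total = 20

Answer: 20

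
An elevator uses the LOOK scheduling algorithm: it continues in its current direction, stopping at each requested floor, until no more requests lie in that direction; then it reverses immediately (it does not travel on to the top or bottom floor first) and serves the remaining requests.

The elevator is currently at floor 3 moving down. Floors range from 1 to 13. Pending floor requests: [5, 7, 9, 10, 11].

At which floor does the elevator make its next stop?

Current floor: 3, direction: down
Requests above: [5, 7, 9, 10, 11]
Requests below: []
Moving down but no requests below → reverse; nearest above is min([5, 7, 9, 10, 11]) = 5

Answer: 5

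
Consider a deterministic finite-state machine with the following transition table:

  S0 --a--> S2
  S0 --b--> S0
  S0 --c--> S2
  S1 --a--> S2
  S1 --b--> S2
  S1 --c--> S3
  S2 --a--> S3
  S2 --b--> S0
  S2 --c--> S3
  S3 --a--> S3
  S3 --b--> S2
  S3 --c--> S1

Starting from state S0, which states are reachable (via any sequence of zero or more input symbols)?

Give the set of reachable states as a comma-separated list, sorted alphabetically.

BFS from S0:
  visit S0: S0--a-->S2 (new), S0--b-->S0 (seen), S0--c-->S2 (seen)
  visit S2: S2--a-->S3 (new), S2--b-->S0 (seen), S2--c-->S3 (seen)
  visit S3: S3--a-->S3 (seen), S3--b-->S2 (seen), S3--c-->S1 (new)
  visit S1: S1--a-->S2 (seen), S1--b-->S2 (seen), S1--c-->S3 (seen)

Answer: S0, S1, S2, S3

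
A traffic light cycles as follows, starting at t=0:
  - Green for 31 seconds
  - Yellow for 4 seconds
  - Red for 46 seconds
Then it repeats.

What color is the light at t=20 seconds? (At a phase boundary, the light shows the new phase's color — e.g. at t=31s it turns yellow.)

Answer: green

Derivation:
Cycle length = 31 + 4 + 46 = 81s
t = 20, phase_t = 20 mod 81 = 20
20 < 31 (green end) → GREEN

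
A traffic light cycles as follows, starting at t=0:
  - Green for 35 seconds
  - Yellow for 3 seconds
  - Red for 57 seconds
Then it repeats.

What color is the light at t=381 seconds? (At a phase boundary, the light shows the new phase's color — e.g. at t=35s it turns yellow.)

Answer: green

Derivation:
Cycle length = 35 + 3 + 57 = 95s
t = 381, phase_t = 381 mod 95 = 1
1 < 35 (green end) → GREEN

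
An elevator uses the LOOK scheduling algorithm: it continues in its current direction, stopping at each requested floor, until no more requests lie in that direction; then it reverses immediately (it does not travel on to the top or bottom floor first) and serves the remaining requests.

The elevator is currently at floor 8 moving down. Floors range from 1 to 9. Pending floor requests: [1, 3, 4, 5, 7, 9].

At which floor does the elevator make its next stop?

Current floor: 8, direction: down
Requests above: [9]
Requests below: [1, 3, 4, 5, 7]
Moving down and requests lie below → nearest below is max([1, 3, 4, 5, 7]) = 7

Answer: 7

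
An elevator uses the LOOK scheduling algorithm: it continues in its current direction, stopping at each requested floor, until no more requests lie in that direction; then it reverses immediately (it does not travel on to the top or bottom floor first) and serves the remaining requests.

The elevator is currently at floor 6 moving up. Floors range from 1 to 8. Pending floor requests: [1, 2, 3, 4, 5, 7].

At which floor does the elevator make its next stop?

Answer: 7

Derivation:
Current floor: 6, direction: up
Requests above: [7]
Requests below: [1, 2, 3, 4, 5]
Moving up and requests lie above → nearest above is min([7]) = 7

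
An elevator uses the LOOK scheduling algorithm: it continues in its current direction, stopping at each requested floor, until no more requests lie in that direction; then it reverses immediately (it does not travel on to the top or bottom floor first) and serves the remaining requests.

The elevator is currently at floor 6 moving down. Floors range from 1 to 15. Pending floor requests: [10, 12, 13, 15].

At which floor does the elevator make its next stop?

Current floor: 6, direction: down
Requests above: [10, 12, 13, 15]
Requests below: []
Moving down but no requests below → reverse; nearest above is min([10, 12, 13, 15]) = 10

Answer: 10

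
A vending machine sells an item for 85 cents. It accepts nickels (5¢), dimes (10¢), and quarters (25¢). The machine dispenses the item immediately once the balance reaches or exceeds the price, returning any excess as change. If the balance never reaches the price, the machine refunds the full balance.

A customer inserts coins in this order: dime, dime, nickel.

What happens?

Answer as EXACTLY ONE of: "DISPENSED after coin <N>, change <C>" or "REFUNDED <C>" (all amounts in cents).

Price: 85¢
Coin 1 (dime, 10¢): balance = 10¢
Coin 2 (dime, 10¢): balance = 20¢
Coin 3 (nickel, 5¢): balance = 25¢
All coins inserted, balance 25¢ < price 85¢ → REFUND 25¢

Answer: REFUNDED 25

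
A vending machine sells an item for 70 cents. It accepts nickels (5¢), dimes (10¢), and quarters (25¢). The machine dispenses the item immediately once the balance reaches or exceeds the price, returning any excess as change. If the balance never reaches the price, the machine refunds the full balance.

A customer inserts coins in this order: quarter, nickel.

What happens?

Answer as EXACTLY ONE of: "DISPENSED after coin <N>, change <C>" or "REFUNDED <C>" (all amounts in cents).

Answer: REFUNDED 30

Derivation:
Price: 70¢
Coin 1 (quarter, 25¢): balance = 25¢
Coin 2 (nickel, 5¢): balance = 30¢
All coins inserted, balance 30¢ < price 70¢ → REFUND 30¢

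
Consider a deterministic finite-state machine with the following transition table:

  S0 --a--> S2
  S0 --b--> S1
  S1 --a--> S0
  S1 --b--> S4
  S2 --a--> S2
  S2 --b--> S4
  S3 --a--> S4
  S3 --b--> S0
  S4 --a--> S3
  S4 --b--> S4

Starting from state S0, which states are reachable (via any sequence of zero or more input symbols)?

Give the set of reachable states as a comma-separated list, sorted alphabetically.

Answer: S0, S1, S2, S3, S4

Derivation:
BFS from S0:
  visit S0: S0--a-->S2 (new), S0--b-->S1 (new)
  visit S2: S2--a-->S2 (seen), S2--b-->S4 (new)
  visit S1: S1--a-->S0 (seen), S1--b-->S4 (seen)
  visit S4: S4--a-->S3 (new), S4--b-->S4 (seen)
  visit S3: S3--a-->S4 (seen), S3--b-->S0 (seen)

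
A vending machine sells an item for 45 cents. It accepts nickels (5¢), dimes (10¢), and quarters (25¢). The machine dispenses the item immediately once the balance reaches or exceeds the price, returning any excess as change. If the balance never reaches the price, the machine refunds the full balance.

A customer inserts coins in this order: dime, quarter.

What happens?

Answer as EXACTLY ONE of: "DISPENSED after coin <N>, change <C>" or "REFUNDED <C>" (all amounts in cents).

Answer: REFUNDED 35

Derivation:
Price: 45¢
Coin 1 (dime, 10¢): balance = 10¢
Coin 2 (quarter, 25¢): balance = 35¢
All coins inserted, balance 35¢ < price 45¢ → REFUND 35¢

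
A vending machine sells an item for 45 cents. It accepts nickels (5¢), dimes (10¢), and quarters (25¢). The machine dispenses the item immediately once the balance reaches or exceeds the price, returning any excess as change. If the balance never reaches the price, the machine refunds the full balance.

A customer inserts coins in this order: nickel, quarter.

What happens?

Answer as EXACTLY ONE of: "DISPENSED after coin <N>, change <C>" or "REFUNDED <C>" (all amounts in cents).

Answer: REFUNDED 30

Derivation:
Price: 45¢
Coin 1 (nickel, 5¢): balance = 5¢
Coin 2 (quarter, 25¢): balance = 30¢
All coins inserted, balance 30¢ < price 45¢ → REFUND 30¢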